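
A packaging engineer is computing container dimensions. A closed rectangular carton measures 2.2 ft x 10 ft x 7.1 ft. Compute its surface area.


Shape: rectangular prism
l = 2.2 ft, w = 10 ft, h = 7.1 ft
Formula: SA = 2(lw + lh + wh)
lw = 22, lh = 15.62, wh = 71
lw + lh + wh = 108.62
SA = 2 * 108.62
SA = 217.24
217.24 ft^2


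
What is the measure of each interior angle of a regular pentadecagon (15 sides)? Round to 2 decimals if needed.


Shape: regular pentadecagon (15 sides)
Formula: interior angle = (n - 2) * 180 / n
(n - 2) = 13
(n - 2) * 180 = 2340
angle = 2340 / 15
angle = 156
156 degrees


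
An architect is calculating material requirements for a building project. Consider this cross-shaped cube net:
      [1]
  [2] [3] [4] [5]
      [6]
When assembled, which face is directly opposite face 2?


Net: cross layout. Take square 3 as the base (bottom).
Fold the four squares in the horizontal row up around 3: 2 -> left, 4 -> right, 5 wraps to the top.
Fold 1 and 6 up from 3: 1 -> back, 6 -> front.
Opposite pairs are therefore: (1, 6), (2, 4), (3, 5).
Face 2 is opposite face 4.
face 4


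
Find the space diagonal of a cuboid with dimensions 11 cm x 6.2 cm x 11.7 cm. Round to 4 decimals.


Shape: rectangular box (space diagonal)
l = 11 cm, w = 6.2 cm, h = 11.7 cm
Visualize: the diagonal of the base, then a right triangle with that diagonal and the height.
Formula: d = sqrt(l^2 + w^2 + h^2)
l^2 + w^2 + h^2 = 121 + 38.44 + 136.89 = 296.33
d = sqrt(296.33)
d = 17.2142
17.2142 cm


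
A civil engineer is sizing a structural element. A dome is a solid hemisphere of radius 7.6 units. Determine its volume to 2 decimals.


Shape: hemisphere (half of a sphere)
Radius r = 7.6 units
Formula: V = (1/2) * (4/3) * pi * r^3 = (2/3) * pi * r^3
r^3 = 438.976
(2/3) * 438.976 = 292.650667
V = 292.650667 * pi
V = 919.39
919.39 units^3


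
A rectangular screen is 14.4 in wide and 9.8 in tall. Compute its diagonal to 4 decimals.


Shape: rectangle (diagonal via Pythagoras)
Sides: 14.4 in and 9.8 in
Formula: d = sqrt(l^2 + w^2)
l^2 = 207.36, w^2 = 96.04
l^2 + w^2 = 303.4
d = sqrt(303.4)
d = 17.4184
17.4184 in


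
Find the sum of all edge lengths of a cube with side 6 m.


Shape: cube
Side s = 6 m
A cube has 12 edges, all equal.
Formula: total edge length = 12 * s
Total = 12 * 6
Total = 72
72 m


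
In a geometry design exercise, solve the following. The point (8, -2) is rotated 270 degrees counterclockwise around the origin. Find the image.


Transformation: rotation about the origin
Original point: (8, -2)
Rule for 270 deg counterclockwise: (x, y) -> (y, -x)
Apply: (8, -2) -> (-2, -8)
(-2, -8)


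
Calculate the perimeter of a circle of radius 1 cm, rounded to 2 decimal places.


Shape: circle
Radius r = 1 cm
Formula: C = 2 * pi * r
C = 2 * pi * 1
C = 2 * pi
C = 6.28
6.28 cm


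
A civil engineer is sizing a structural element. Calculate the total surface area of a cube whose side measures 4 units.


Shape: cube
Side s = 4 units
A cube has 6 square faces.
Formula: SA = 6 * s^2
s^2 = 16
SA = 6 * 16
SA = 96
96 units^2


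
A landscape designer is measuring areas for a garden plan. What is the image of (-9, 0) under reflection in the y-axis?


Transformation: reflection
Original point: (-9, 0)
Rule for reflection over the y-axis: (x, y) -> (-x, y)
Apply: (-9, 0) -> (9, 0)
(9, 0)


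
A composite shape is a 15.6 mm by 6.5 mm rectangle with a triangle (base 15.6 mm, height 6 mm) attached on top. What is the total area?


Composite shape: rectangle + triangle
Rectangle area = 15.6 * 6.5 = 101.4
Triangle area = 0.5 * 15.6 * 6 = 46.8
Total = 101.4 + 46.8
Total = 148.2
148.2 mm^2


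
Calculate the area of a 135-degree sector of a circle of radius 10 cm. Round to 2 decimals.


Shape: circular sector
Radius r = 10 cm, Angle = 135 degrees
Formula: A = (angle/360) * pi * r^2
r^2 = 100
Fraction of circle = 135/360
A = (135/360) * pi * 100
A = 37.5 * pi
A = 117.81
117.81 cm^2


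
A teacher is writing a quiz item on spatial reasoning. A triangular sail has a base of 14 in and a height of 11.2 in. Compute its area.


Shape: triangle
Base b = 14 in, Height h = 11.2 in
Formula: A = (1/2) * b * h
A = 0.5 * 14 * 11.2
A = 0.5 * 156.8
A = 78.4
78.4 in^2


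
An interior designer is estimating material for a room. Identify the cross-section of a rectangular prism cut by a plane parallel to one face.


Solid: rectangular prism
Cutting plane: parallel to one face
Visualize the intersection of the plane with the solid's surface.
The boundary of the cut region is a rectangle.
rectangle


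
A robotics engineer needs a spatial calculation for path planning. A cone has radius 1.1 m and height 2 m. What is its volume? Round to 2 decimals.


Shape: cone
Radius r = 1.1 m, Height h = 2 m
Formula: V = (1/3) * pi * r^2 * h
r^2 = 1.21
pi * r^2 * h = pi * 1.21 * 2 = 2.42 * pi
V = 2.42 * pi / 3
V = 2.53
2.53 m^3


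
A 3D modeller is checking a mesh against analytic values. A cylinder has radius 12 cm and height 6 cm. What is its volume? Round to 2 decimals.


Shape: cylinder
Radius r = 12 cm, Height h = 6 cm
Formula: V = pi * r^2 * h
r^2 = 144
V = pi * 144 * 6
V = 864 * pi
V = 2714.34
2714.34 cm^3


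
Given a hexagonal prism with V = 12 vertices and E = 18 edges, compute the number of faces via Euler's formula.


Polyhedron: hexagonal prism
Euler's formula for convex polyhedra: V - E + F = 2
Given: V = 12 vertices and E = 18 edges
Solve for F:
F = 2 + E - V = 2 + 18 - 12 = 8
8 faces


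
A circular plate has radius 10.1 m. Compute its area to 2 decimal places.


Shape: circle
Radius r = 10.1 m
Formula: A = pi * r^2
r^2 = 10.1^2 = 102.01
A = pi * 102.01
A = 320.47
320.47 m^2


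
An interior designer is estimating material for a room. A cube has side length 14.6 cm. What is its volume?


Shape: cube
Side s = 14.6 cm
Formula: V = s^3
V = 14.6 * 14.6 * 14.6
V = 213.16 * 14.6
V = 3112.136
3112.136 cm^3


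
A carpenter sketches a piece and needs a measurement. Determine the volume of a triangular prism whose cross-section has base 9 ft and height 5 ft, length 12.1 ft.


Shape: triangular prism
Triangle base = 9 ft, triangle height = 5 ft, prism length L = 12.1 ft
Formula: V = (1/2 * b * h_tri) * L
Cross-section area = 0.5 * 9 * 5 = 22.5
V = 22.5 * 12.1
V = 272.25
272.25 ft^3


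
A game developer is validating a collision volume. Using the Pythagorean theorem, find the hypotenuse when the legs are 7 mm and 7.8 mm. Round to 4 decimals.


Shape: right triangle
Legs a = 7 mm, b = 7.8 mm
Formula: c = sqrt(a^2 + b^2)
a^2 = 49, b^2 = 60.84
a^2 + b^2 = 109.84
c = sqrt(109.84)
c = 10.4805
10.4805 mm


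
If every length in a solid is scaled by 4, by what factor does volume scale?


Linear scale factor k = 4
Rule: under a linear scaling by k, volumes scale by k^3.
k^3 = 4 * 4 * 4
k^3 = 16 * 4
k^3 = 64
Volume scales by a factor of 64.
64 (dimensionless)


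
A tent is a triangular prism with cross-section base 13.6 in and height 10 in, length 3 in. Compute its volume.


Shape: triangular prism
Triangle base = 13.6 in, triangle height = 10 in, prism length L = 3 in
Formula: V = (1/2 * b * h_tri) * L
Cross-section area = 0.5 * 13.6 * 10 = 68
V = 68 * 3
V = 204
204 in^3


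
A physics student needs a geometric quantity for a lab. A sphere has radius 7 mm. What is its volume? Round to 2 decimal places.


Shape: sphere
Radius r = 7 mm
Formula: V = (4/3) * pi * r^3
r^3 = 343
(4/3) * 343 = 457.333333
V = 457.333333 * pi
V = 1436.76
1436.76 mm^3


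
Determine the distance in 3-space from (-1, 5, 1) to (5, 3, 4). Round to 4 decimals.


3D distance between two points
P1 = (-1, 5, 1), P2 = (5, 3, 4)
Formula: d = sqrt((x2-x1)^2 + (y2-y1)^2 + (z2-z1)^2)
dx = 5 - -1 = 6
dy = 3 - 5 = -2
dz = 4 - 1 = 3
dx^2 + dy^2 + dz^2 = 36 + 4 + 9 = 49
d = sqrt(49)
d = 7.0
7 units


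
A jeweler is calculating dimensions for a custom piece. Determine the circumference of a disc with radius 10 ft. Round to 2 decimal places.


Shape: circle
Radius r = 10 ft
Formula: C = 2 * pi * r
C = 2 * pi * 10
C = 20 * pi
C = 62.83
62.83 ft


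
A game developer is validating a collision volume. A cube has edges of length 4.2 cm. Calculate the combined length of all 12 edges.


Shape: cube
Side s = 4.2 cm
A cube has 12 edges, all equal.
Formula: total edge length = 12 * s
Total = 12 * 4.2
Total = 50.4
50.4 cm


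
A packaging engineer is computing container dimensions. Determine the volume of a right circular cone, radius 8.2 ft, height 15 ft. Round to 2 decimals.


Shape: cone
Radius r = 8.2 ft, Height h = 15 ft
Formula: V = (1/3) * pi * r^2 * h
r^2 = 67.24
pi * r^2 * h = pi * 67.24 * 15 = 1008.6 * pi
V = 1008.6 * pi / 3
V = 1056.2
1056.2 ft^3


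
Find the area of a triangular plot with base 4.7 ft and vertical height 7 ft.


Shape: triangle
Base b = 4.7 ft, Height h = 7 ft
Formula: A = (1/2) * b * h
A = 0.5 * 4.7 * 7
A = 0.5 * 32.9
A = 16.45
16.45 ft^2


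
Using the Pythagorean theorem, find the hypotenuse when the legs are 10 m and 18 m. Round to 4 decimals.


Shape: right triangle
Legs a = 10 m, b = 18 m
Formula: c = sqrt(a^2 + b^2)
a^2 = 100, b^2 = 324
a^2 + b^2 = 424
c = sqrt(424)
c = 20.5913
20.5913 m


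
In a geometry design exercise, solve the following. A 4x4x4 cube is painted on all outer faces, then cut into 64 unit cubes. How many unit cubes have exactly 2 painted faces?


Large cube: 4 x 4 x 4, cut into unit cubes.
n = 4, so n - 2 = 2
Cubes with 2 painted faces lie along the edges, excluding corners.
A cube has 12 edges; each contributes (n - 2) = 2 such cubes.
Count = 12 * 2 = 24
24 unit cubes


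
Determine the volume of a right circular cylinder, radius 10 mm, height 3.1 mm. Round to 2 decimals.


Shape: cylinder
Radius r = 10 mm, Height h = 3.1 mm
Formula: V = pi * r^2 * h
r^2 = 100
V = pi * 100 * 3.1
V = 310 * pi
V = 973.89
973.89 mm^3


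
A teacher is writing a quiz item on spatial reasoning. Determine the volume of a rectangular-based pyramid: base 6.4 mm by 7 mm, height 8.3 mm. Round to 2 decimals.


Shape: rectangular pyramid
Base: 6.4 mm x 7 mm, Height h = 8.3 mm
Formula: V = (1/3) * base_area * h
base_area = 6.4 * 7 = 44.8
base_area * h = 44.8 * 8.3 = 371.84
V = 371.84 / 3
V = 123.95
123.95 mm^3


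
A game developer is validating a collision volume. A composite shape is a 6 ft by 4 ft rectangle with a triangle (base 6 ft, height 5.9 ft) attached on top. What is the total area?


Composite shape: rectangle + triangle
Rectangle area = 6 * 4 = 24
Triangle area = 0.5 * 6 * 5.9 = 17.7
Total = 24 + 17.7
Total = 41.7
41.7 ft^2


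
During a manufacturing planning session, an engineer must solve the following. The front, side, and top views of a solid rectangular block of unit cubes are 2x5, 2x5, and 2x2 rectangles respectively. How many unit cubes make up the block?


Orthographic views of a solid rectangular block:
Front view 2 x 5 -> length = 2, height = 5
Side view 2 x 5 -> width = 2, height = 5 (consistent)
Top view 2 x 2 -> confirms length = 2, width = 2
The block is 2 x 2 x 5.
Total unit cubes = 2 * 2 * 5 = 20
20 unit cubes


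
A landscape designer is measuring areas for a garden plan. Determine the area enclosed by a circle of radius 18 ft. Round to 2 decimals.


Shape: circle
Radius r = 18 ft
Formula: A = pi * r^2
r^2 = 18^2 = 324
A = pi * 324
A = 1017.88
1017.88 ft^2


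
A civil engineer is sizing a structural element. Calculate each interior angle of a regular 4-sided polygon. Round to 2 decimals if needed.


Shape: regular square (4 sides)
Formula: interior angle = (n - 2) * 180 / n
(n - 2) = 2
(n - 2) * 180 = 360
angle = 360 / 4
angle = 90
90 degrees


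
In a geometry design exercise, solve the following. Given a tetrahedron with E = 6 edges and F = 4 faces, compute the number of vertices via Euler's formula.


Polyhedron: tetrahedron
Euler's formula for convex polyhedra: V - E + F = 2
Given: E = 6 edges and F = 4 faces
Solve for V:
V = 2 + E - F = 2 + 6 - 4 = 4
4 vertices


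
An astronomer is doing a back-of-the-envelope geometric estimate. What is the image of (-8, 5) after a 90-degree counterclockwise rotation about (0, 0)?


Transformation: rotation about the origin
Original point: (-8, 5)
Rule for 90 deg counterclockwise: (x, y) -> (-y, x)
Apply: (-8, 5) -> (-5, -8)
(-5, -8)


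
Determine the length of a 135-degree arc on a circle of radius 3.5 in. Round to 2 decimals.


Shape: circular arc
Radius r = 3.5 in, Angle = 135 degrees
Formula: L = (angle/360) * 2 * pi * r
2 * pi * r = 7 * pi
L = (135/360) * 7 * pi
L = 2.625 * pi
L = 8.25
8.25 in


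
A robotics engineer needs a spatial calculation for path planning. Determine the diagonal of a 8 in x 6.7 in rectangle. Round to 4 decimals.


Shape: rectangle (diagonal via Pythagoras)
Sides: 8 in and 6.7 in
Formula: d = sqrt(l^2 + w^2)
l^2 = 64, w^2 = 44.89
l^2 + w^2 = 108.89
d = sqrt(108.89)
d = 10.435
10.435 in


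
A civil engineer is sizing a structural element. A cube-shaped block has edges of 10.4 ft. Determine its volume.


Shape: cube
Side s = 10.4 ft
Formula: V = s^3
V = 10.4 * 10.4 * 10.4
V = 108.16 * 10.4
V = 1124.864
1124.864 ft^3


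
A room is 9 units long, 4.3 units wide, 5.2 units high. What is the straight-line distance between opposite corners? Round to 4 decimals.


Shape: rectangular box (space diagonal)
l = 9 units, w = 4.3 units, h = 5.2 units
Visualize: the diagonal of the base, then a right triangle with that diagonal and the height.
Formula: d = sqrt(l^2 + w^2 + h^2)
l^2 + w^2 + h^2 = 81 + 18.49 + 27.04 = 126.53
d = sqrt(126.53)
d = 11.2486
11.2486 units


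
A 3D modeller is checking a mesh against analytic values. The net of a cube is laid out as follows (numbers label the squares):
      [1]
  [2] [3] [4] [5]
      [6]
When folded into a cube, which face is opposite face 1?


Net: cross layout. Take square 3 as the base (bottom).
Fold the four squares in the horizontal row up around 3: 2 -> left, 4 -> right, 5 wraps to the top.
Fold 1 and 6 up from 3: 1 -> back, 6 -> front.
Opposite pairs are therefore: (1, 6), (2, 4), (3, 5).
Face 1 is opposite face 6.
face 6


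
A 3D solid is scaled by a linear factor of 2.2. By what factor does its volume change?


Linear scale factor k = 2.2
Rule: under a linear scaling by k, volumes scale by k^3.
k^3 = 2.2 * 2.2 * 2.2
k^3 = 4.84 * 2.2
k^3 = 10.648
Volume scales by a factor of 10.648.
10.648 (dimensionless)


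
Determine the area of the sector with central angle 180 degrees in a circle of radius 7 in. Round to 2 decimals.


Shape: circular sector
Radius r = 7 in, Angle = 180 degrees
Formula: A = (angle/360) * pi * r^2
r^2 = 49
Fraction of circle = 180/360
A = (180/360) * pi * 49
A = 24.5 * pi
A = 76.97
76.97 in^2


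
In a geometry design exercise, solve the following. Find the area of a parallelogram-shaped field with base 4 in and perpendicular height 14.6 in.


Shape: parallelogram
Base b = 4 in, Height h = 14.6 in
Formula: A = b * h
A = 4 * 14.6
A = 58.4
58.4 in^2


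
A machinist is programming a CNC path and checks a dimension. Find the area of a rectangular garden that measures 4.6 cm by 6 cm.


Shape: rectangle
Length l = 4.6 cm, Width w = 6 cm
Formula: A = l * w
A = 4.6 * 6
A = 27.6
27.6 cm^2


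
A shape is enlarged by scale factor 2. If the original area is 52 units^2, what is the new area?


Linear scale factor k = 2
Original area = 52 units^2
Rule: under a linear scaling by k, areas scale by k^2.
k^2 = 2^2 = 4
New area = 52 * 4
New area = 208
208 units^2


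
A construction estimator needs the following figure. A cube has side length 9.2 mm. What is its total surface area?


Shape: cube
Side s = 9.2 mm
A cube has 6 square faces.
Formula: SA = 6 * s^2
s^2 = 84.64
SA = 6 * 84.64
SA = 507.84
507.84 mm^2


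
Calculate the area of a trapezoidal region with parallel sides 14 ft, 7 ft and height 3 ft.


Shape: trapezoid
Parallel sides a = 14 ft, b = 7 ft; Height h = 3 ft
Formula: A = (a + b) * h / 2
a + b = 14 + 7 = 21
A = 21 * 3 / 2
A = 63 / 2
A = 31.5
31.5 ft^2


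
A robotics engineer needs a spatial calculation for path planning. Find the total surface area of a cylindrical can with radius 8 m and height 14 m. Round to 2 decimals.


Shape: closed cylinder
Radius r = 8 m, Height h = 14 m
Formula: SA = 2*pi*r^2 + 2*pi*r*h = 2*pi*r*(r + h)
r + h = 22
2 * r * (r + h) = 2 * 8 * 22 = 352
SA = 352 * pi
SA = 1105.84
1105.84 m^2


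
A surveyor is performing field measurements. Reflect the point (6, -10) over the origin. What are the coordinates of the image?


Transformation: reflection
Original point: (6, -10)
Rule for reflection through the origin: (x, y) -> (-x, -y)
Apply: (6, -10) -> (-6, 10)
(-6, 10)


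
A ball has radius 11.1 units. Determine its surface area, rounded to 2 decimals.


Shape: sphere
Radius r = 11.1 units
Formula: SA = 4 * pi * r^2
r^2 = 123.21
SA = 4 * pi * 123.21
SA = 492.84 * pi
SA = 1548.3
1548.3 units^2


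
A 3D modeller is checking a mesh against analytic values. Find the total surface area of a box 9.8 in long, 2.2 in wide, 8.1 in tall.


Shape: rectangular prism
l = 9.8 in, w = 2.2 in, h = 8.1 in
Formula: SA = 2(lw + lh + wh)
lw = 21.56, lh = 79.38, wh = 17.82
lw + lh + wh = 118.76
SA = 2 * 118.76
SA = 237.52
237.52 in^2


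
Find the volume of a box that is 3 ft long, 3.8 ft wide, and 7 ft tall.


Shape: rectangular prism
l = 3 ft, w = 3.8 ft, h = 7 ft
Formula: V = l * w * h
V = 3 * 3.8 * 7
V = 11.4 * 7
V = 79.8
79.8 ft^3


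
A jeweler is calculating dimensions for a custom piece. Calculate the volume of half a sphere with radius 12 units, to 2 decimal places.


Shape: hemisphere (half of a sphere)
Radius r = 12 units
Formula: V = (1/2) * (4/3) * pi * r^3 = (2/3) * pi * r^3
r^3 = 1728
(2/3) * 1728 = 1152
V = 1152 * pi
V = 3619.11
3619.11 units^3


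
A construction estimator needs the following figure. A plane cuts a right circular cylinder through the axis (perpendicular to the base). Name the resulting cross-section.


Solid: right circular cylinder
Cutting plane: through the axis (perpendicular to the base)
Visualize the intersection of the plane with the solid's surface.
The boundary of the cut region is a rectangle.
rectangle


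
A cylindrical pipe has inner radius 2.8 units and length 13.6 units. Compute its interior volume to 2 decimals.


Shape: cylinder
Radius r = 2.8 units, Height h = 13.6 units
Formula: V = pi * r^2 * h
r^2 = 7.84
V = pi * 7.84 * 13.6
V = 106.624 * pi
V = 334.97
334.97 units^3


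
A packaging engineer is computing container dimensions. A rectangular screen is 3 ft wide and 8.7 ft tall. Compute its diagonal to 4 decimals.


Shape: rectangle (diagonal via Pythagoras)
Sides: 3 ft and 8.7 ft
Formula: d = sqrt(l^2 + w^2)
l^2 = 9, w^2 = 75.69
l^2 + w^2 = 84.69
d = sqrt(84.69)
d = 9.2027
9.2027 ft


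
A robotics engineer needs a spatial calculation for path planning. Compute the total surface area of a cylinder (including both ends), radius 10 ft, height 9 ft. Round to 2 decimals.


Shape: closed cylinder
Radius r = 10 ft, Height h = 9 ft
Formula: SA = 2*pi*r^2 + 2*pi*r*h = 2*pi*r*(r + h)
r + h = 19
2 * r * (r + h) = 2 * 10 * 19 = 380
SA = 380 * pi
SA = 1193.81
1193.81 ft^2


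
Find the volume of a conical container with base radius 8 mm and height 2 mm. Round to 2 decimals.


Shape: cone
Radius r = 8 mm, Height h = 2 mm
Formula: V = (1/3) * pi * r^2 * h
r^2 = 64
pi * r^2 * h = pi * 64 * 2 = 128 * pi
V = 128 * pi / 3
V = 134.04
134.04 mm^3


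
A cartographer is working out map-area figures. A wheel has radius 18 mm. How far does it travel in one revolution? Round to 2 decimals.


Shape: circle
Radius r = 18 mm
Formula: C = 2 * pi * r
C = 2 * pi * 18
C = 36 * pi
C = 113.1
113.1 mm


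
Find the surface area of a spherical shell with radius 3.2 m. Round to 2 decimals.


Shape: sphere
Radius r = 3.2 m
Formula: SA = 4 * pi * r^2
r^2 = 10.24
SA = 4 * pi * 10.24
SA = 40.96 * pi
SA = 128.68
128.68 m^2


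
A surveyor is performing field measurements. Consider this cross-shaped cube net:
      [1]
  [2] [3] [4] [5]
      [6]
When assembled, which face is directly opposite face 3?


Net: cross layout. Take square 3 as the base (bottom).
Fold the four squares in the horizontal row up around 3: 2 -> left, 4 -> right, 5 wraps to the top.
Fold 1 and 6 up from 3: 1 -> back, 6 -> front.
Opposite pairs are therefore: (1, 6), (2, 4), (3, 5).
Face 3 is opposite face 5.
face 5


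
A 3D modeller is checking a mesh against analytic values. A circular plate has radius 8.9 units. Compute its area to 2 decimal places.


Shape: circle
Radius r = 8.9 units
Formula: A = pi * r^2
r^2 = 8.9^2 = 79.21
A = pi * 79.21
A = 248.85
248.85 units^2


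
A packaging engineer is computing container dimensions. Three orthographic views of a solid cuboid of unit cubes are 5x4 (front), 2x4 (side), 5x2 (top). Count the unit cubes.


Orthographic views of a solid rectangular block:
Front view 5 x 4 -> length = 5, height = 4
Side view 2 x 4 -> width = 2, height = 4 (consistent)
Top view 5 x 2 -> confirms length = 5, width = 2
The block is 5 x 2 x 4.
Total unit cubes = 5 * 2 * 4 = 40
40 unit cubes


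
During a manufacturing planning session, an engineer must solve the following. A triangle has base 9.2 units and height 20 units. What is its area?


Shape: triangle
Base b = 9.2 units, Height h = 20 units
Formula: A = (1/2) * b * h
A = 0.5 * 9.2 * 20
A = 0.5 * 184
A = 92
92 units^2


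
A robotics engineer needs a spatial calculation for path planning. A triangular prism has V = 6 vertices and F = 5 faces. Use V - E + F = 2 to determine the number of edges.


Polyhedron: triangular prism
Euler's formula for convex polyhedra: V - E + F = 2
Given: V = 6 vertices and F = 5 faces
Solve for E:
E = V + F - 2 = 6 + 5 - 2 = 9
9 edges


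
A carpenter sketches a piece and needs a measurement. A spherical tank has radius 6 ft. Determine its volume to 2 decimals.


Shape: sphere
Radius r = 6 ft
Formula: V = (4/3) * pi * r^3
r^3 = 216
(4/3) * 216 = 288
V = 288 * pi
V = 904.78
904.78 ft^3


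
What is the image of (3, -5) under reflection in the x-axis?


Transformation: reflection
Original point: (3, -5)
Rule for reflection over the x-axis: (x, y) -> (x, -y)
Apply: (3, -5) -> (3, 5)
(3, 5)


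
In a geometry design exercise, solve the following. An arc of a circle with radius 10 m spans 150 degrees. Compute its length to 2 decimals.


Shape: circular arc
Radius r = 10 m, Angle = 150 degrees
Formula: L = (angle/360) * 2 * pi * r
2 * pi * r = 20 * pi
L = (150/360) * 20 * pi
L = 8.333333 * pi
L = 26.18
26.18 m


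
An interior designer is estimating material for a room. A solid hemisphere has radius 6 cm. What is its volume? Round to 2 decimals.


Shape: hemisphere (half of a sphere)
Radius r = 6 cm
Formula: V = (1/2) * (4/3) * pi * r^3 = (2/3) * pi * r^3
r^3 = 216
(2/3) * 216 = 144
V = 144 * pi
V = 452.39
452.39 cm^3


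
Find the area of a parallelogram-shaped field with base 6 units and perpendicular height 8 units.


Shape: parallelogram
Base b = 6 units, Height h = 8 units
Formula: A = b * h
A = 6 * 8
A = 48
48 units^2


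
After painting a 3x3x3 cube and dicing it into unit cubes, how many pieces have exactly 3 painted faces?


Large cube: 3 x 3 x 3, cut into unit cubes.
Cubes with 3 painted faces are at the corners. A cube always has 8 corners.
Count = 8
8 unit cubes


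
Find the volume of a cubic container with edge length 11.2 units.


Shape: cube
Side s = 11.2 units
Formula: V = s^3
V = 11.2 * 11.2 * 11.2
V = 125.44 * 11.2
V = 1404.928
1404.928 units^3


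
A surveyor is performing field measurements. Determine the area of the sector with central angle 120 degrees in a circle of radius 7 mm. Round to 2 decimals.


Shape: circular sector
Radius r = 7 mm, Angle = 120 degrees
Formula: A = (angle/360) * pi * r^2
r^2 = 49
Fraction of circle = 120/360
A = (120/360) * pi * 49
A = 16.333333 * pi
A = 51.31
51.31 mm^2


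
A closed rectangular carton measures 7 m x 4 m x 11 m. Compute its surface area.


Shape: rectangular prism
l = 7 m, w = 4 m, h = 11 m
Formula: SA = 2(lw + lh + wh)
lw = 28, lh = 77, wh = 44
lw + lh + wh = 149
SA = 2 * 149
SA = 298
298 m^2


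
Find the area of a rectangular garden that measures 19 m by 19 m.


Shape: rectangle
Length l = 19 m, Width w = 19 m
Formula: A = l * w
A = 19 * 19
A = 361
361 m^2


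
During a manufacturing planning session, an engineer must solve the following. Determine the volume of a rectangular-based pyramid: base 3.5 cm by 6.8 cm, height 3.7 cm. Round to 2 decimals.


Shape: rectangular pyramid
Base: 3.5 cm x 6.8 cm, Height h = 3.7 cm
Formula: V = (1/3) * base_area * h
base_area = 3.5 * 6.8 = 23.8
base_area * h = 23.8 * 3.7 = 88.06
V = 88.06 / 3
V = 29.35
29.35 cm^3


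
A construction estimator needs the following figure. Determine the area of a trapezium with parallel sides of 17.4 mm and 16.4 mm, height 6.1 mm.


Shape: trapezoid
Parallel sides a = 17.4 mm, b = 16.4 mm; Height h = 6.1 mm
Formula: A = (a + b) * h / 2
a + b = 17.4 + 16.4 = 33.8
A = 33.8 * 6.1 / 2
A = 206.18 / 2
A = 103.09
103.09 mm^2


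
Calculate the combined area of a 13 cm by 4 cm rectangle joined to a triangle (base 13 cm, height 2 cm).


Composite shape: rectangle + triangle
Rectangle area = 13 * 4 = 52
Triangle area = 0.5 * 13 * 2 = 13
Total = 52 + 13
Total = 65
65 cm^2


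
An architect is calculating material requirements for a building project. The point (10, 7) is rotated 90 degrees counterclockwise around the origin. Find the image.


Transformation: rotation about the origin
Original point: (10, 7)
Rule for 90 deg counterclockwise: (x, y) -> (-y, x)
Apply: (10, 7) -> (-7, 10)
(-7, 10)


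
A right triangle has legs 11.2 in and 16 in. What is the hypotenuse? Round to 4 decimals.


Shape: right triangle
Legs a = 11.2 in, b = 16 in
Formula: c = sqrt(a^2 + b^2)
a^2 = 125.44, b^2 = 256
a^2 + b^2 = 381.44
c = sqrt(381.44)
c = 19.5305
19.5305 in


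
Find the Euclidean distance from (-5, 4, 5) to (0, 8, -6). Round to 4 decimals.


3D distance between two points
P1 = (-5, 4, 5), P2 = (0, 8, -6)
Formula: d = sqrt((x2-x1)^2 + (y2-y1)^2 + (z2-z1)^2)
dx = 0 - -5 = 5
dy = 8 - 4 = 4
dz = -6 - 5 = -11
dx^2 + dy^2 + dz^2 = 25 + 16 + 121 = 162
d = sqrt(162)
d = 12.7279
12.7279 units


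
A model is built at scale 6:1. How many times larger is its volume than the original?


Linear scale factor k = 6
Rule: under a linear scaling by k, volumes scale by k^3.
k^3 = 6 * 6 * 6
k^3 = 36 * 6
k^3 = 216
Volume scales by a factor of 216.
216 (dimensionless)


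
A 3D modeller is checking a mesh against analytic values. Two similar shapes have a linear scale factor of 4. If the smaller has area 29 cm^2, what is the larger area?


Linear scale factor k = 4
Original area = 29 cm^2
Rule: under a linear scaling by k, areas scale by k^2.
k^2 = 4^2 = 16
New area = 29 * 16
New area = 464
464 cm^2


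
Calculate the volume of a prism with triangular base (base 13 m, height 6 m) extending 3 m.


Shape: triangular prism
Triangle base = 13 m, triangle height = 6 m, prism length L = 3 m
Formula: V = (1/2 * b * h_tri) * L
Cross-section area = 0.5 * 13 * 6 = 39
V = 39 * 3
V = 117
117 m^3


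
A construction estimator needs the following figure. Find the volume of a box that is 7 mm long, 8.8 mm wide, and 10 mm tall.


Shape: rectangular prism
l = 7 mm, w = 8.8 mm, h = 10 mm
Formula: V = l * w * h
V = 7 * 8.8 * 10
V = 61.6 * 10
V = 616
616 mm^3


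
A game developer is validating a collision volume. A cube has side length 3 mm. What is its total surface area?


Shape: cube
Side s = 3 mm
A cube has 6 square faces.
Formula: SA = 6 * s^2
s^2 = 9
SA = 6 * 9
SA = 54
54 mm^2


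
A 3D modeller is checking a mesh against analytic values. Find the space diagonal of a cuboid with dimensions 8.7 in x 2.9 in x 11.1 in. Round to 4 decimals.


Shape: rectangular box (space diagonal)
l = 8.7 in, w = 2.9 in, h = 11.1 in
Visualize: the diagonal of the base, then a right triangle with that diagonal and the height.
Formula: d = sqrt(l^2 + w^2 + h^2)
l^2 + w^2 + h^2 = 75.69 + 8.41 + 123.21 = 207.31
d = sqrt(207.31)
d = 14.3983
14.3983 in


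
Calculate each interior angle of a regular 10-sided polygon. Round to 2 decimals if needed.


Shape: regular decagon (10 sides)
Formula: interior angle = (n - 2) * 180 / n
(n - 2) = 8
(n - 2) * 180 = 1440
angle = 1440 / 10
angle = 144
144 degrees


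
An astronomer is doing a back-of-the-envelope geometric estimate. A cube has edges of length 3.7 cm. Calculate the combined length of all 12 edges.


Shape: cube
Side s = 3.7 cm
A cube has 12 edges, all equal.
Formula: total edge length = 12 * s
Total = 12 * 3.7
Total = 44.4
44.4 cm


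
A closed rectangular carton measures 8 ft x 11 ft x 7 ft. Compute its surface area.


Shape: rectangular prism
l = 8 ft, w = 11 ft, h = 7 ft
Formula: SA = 2(lw + lh + wh)
lw = 88, lh = 56, wh = 77
lw + lh + wh = 221
SA = 2 * 221
SA = 442
442 ft^2


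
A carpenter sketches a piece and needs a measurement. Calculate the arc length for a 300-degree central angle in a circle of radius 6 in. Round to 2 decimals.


Shape: circular arc
Radius r = 6 in, Angle = 300 degrees
Formula: L = (angle/360) * 2 * pi * r
2 * pi * r = 12 * pi
L = (300/360) * 12 * pi
L = 10 * pi
L = 31.42
31.42 in


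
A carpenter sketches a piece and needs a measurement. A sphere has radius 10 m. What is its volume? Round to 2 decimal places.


Shape: sphere
Radius r = 10 m
Formula: V = (4/3) * pi * r^3
r^3 = 1000
(4/3) * 1000 = 1333.333333
V = 1333.333333 * pi
V = 4188.79
4188.79 m^3


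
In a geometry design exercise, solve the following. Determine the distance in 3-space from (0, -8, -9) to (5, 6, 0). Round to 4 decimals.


3D distance between two points
P1 = (0, -8, -9), P2 = (5, 6, 0)
Formula: d = sqrt((x2-x1)^2 + (y2-y1)^2 + (z2-z1)^2)
dx = 5 - 0 = 5
dy = 6 - -8 = 14
dz = 0 - -9 = 9
dx^2 + dy^2 + dz^2 = 25 + 196 + 81 = 302
d = sqrt(302)
d = 17.3781
17.3781 units


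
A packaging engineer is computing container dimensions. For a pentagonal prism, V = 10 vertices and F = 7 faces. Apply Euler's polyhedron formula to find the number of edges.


Polyhedron: pentagonal prism
Euler's formula for convex polyhedra: V - E + F = 2
Given: V = 10 vertices and F = 7 faces
Solve for E:
E = V + F - 2 = 10 + 7 - 2 = 15
15 edges


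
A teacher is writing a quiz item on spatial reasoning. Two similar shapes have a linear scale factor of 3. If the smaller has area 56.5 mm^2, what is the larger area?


Linear scale factor k = 3
Original area = 56.5 mm^2
Rule: under a linear scaling by k, areas scale by k^2.
k^2 = 3^2 = 9
New area = 56.5 * 9
New area = 508.5
508.5 mm^2


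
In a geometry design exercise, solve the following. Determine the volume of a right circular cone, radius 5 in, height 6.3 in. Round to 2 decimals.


Shape: cone
Radius r = 5 in, Height h = 6.3 in
Formula: V = (1/3) * pi * r^2 * h
r^2 = 25
pi * r^2 * h = pi * 25 * 6.3 = 157.5 * pi
V = 157.5 * pi / 3
V = 164.93
164.93 in^3


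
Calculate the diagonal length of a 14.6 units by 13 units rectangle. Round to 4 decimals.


Shape: rectangle (diagonal via Pythagoras)
Sides: 14.6 units and 13 units
Formula: d = sqrt(l^2 + w^2)
l^2 = 213.16, w^2 = 169
l^2 + w^2 = 382.16
d = sqrt(382.16)
d = 19.5489
19.5489 units


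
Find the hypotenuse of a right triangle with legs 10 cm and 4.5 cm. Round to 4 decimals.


Shape: right triangle
Legs a = 10 cm, b = 4.5 cm
Formula: c = sqrt(a^2 + b^2)
a^2 = 100, b^2 = 20.25
a^2 + b^2 = 120.25
c = sqrt(120.25)
c = 10.9659
10.9659 cm


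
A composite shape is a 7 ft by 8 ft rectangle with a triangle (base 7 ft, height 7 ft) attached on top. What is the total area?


Composite shape: rectangle + triangle
Rectangle area = 7 * 8 = 56
Triangle area = 0.5 * 7 * 7 = 24.5
Total = 56 + 24.5
Total = 80.5
80.5 ft^2


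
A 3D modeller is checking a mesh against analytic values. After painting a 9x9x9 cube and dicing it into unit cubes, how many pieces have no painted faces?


Large cube: 9 x 9 x 9, cut into unit cubes.
n = 9, so n - 2 = 7
Unpainted cubes form the interior (n - 2)^3 block.
(n - 2)^3 = 7^3 = 343
343 unit cubes


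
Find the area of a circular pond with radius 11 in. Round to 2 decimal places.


Shape: circle
Radius r = 11 in
Formula: A = pi * r^2
r^2 = 11^2 = 121
A = pi * 121
A = 380.13
380.13 in^2


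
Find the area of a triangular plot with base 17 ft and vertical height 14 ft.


Shape: triangle
Base b = 17 ft, Height h = 14 ft
Formula: A = (1/2) * b * h
A = 0.5 * 17 * 14
A = 0.5 * 238
A = 119
119 ft^2


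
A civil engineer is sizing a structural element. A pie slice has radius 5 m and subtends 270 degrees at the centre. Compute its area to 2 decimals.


Shape: circular sector
Radius r = 5 m, Angle = 270 degrees
Formula: A = (angle/360) * pi * r^2
r^2 = 25
Fraction of circle = 270/360
A = (270/360) * pi * 25
A = 18.75 * pi
A = 58.9
58.9 m^2


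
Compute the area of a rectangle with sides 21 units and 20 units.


Shape: rectangle
Length l = 21 units, Width w = 20 units
Formula: A = l * w
A = 21 * 20
A = 420
420 units^2


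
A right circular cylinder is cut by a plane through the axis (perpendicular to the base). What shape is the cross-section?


Solid: right circular cylinder
Cutting plane: through the axis (perpendicular to the base)
Visualize the intersection of the plane with the solid's surface.
The boundary of the cut region is a rectangle.
rectangle


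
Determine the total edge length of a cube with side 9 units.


Shape: cube
Side s = 9 units
A cube has 12 edges, all equal.
Formula: total edge length = 12 * s
Total = 12 * 9
Total = 108
108 units


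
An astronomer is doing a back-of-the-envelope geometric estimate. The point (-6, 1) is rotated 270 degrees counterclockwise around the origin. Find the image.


Transformation: rotation about the origin
Original point: (-6, 1)
Rule for 270 deg counterclockwise: (x, y) -> (y, -x)
Apply: (-6, 1) -> (1, 6)
(1, 6)


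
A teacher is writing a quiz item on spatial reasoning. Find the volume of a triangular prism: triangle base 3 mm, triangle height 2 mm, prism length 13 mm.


Shape: triangular prism
Triangle base = 3 mm, triangle height = 2 mm, prism length L = 13 mm
Formula: V = (1/2 * b * h_tri) * L
Cross-section area = 0.5 * 3 * 2 = 3
V = 3 * 13
V = 39
39 mm^3


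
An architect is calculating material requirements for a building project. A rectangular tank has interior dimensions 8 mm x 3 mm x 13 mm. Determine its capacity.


Shape: rectangular prism
l = 8 mm, w = 3 mm, h = 13 mm
Formula: V = l * w * h
V = 8 * 3 * 13
V = 24 * 13
V = 312
312 mm^3


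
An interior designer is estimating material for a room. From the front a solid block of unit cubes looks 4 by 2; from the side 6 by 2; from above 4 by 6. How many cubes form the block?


Orthographic views of a solid rectangular block:
Front view 4 x 2 -> length = 4, height = 2
Side view 6 x 2 -> width = 6, height = 2 (consistent)
Top view 4 x 6 -> confirms length = 4, width = 6
The block is 4 x 6 x 2.
Total unit cubes = 4 * 6 * 2 = 48
48 unit cubes


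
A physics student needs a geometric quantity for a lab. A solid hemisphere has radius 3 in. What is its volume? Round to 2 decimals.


Shape: hemisphere (half of a sphere)
Radius r = 3 in
Formula: V = (1/2) * (4/3) * pi * r^3 = (2/3) * pi * r^3
r^3 = 27
(2/3) * 27 = 18
V = 18 * pi
V = 56.55
56.55 in^3


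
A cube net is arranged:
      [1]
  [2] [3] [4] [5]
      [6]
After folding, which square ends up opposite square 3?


Net: cross layout. Take square 3 as the base (bottom).
Fold the four squares in the horizontal row up around 3: 2 -> left, 4 -> right, 5 wraps to the top.
Fold 1 and 6 up from 3: 1 -> back, 6 -> front.
Opposite pairs are therefore: (1, 6), (2, 4), (3, 5).
Face 3 is opposite face 5.
face 5


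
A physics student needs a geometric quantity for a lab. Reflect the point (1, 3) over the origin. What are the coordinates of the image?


Transformation: reflection
Original point: (1, 3)
Rule for reflection through the origin: (x, y) -> (-x, -y)
Apply: (1, 3) -> (-1, -3)
(-1, -3)


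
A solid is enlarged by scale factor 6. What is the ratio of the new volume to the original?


Linear scale factor k = 6
Rule: under a linear scaling by k, volumes scale by k^3.
k^3 = 6 * 6 * 6
k^3 = 36 * 6
k^3 = 216
Volume scales by a factor of 216.
216 (dimensionless)


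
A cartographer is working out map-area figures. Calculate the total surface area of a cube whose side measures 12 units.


Shape: cube
Side s = 12 units
A cube has 6 square faces.
Formula: SA = 6 * s^2
s^2 = 144
SA = 6 * 144
SA = 864
864 units^2


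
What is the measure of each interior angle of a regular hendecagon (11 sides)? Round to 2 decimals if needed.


Shape: regular hendecagon (11 sides)
Formula: interior angle = (n - 2) * 180 / n
(n - 2) = 9
(n - 2) * 180 = 1620
angle = 1620 / 11
angle = 147.27
147.27 degrees


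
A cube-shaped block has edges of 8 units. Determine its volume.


Shape: cube
Side s = 8 units
Formula: V = s^3
V = 8 * 8 * 8
V = 64 * 8
V = 512
512 units^3


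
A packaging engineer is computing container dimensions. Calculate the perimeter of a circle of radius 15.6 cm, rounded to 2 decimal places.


Shape: circle
Radius r = 15.6 cm
Formula: C = 2 * pi * r
C = 2 * pi * 15.6
C = 31.2 * pi
C = 98.02
98.02 cm


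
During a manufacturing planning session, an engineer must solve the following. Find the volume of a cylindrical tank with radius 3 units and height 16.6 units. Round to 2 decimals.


Shape: cylinder
Radius r = 3 units, Height h = 16.6 units
Formula: V = pi * r^2 * h
r^2 = 9
V = pi * 9 * 16.6
V = 149.4 * pi
V = 469.35
469.35 units^3


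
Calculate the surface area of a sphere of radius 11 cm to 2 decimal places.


Shape: sphere
Radius r = 11 cm
Formula: SA = 4 * pi * r^2
r^2 = 121
SA = 4 * pi * 121
SA = 484 * pi
SA = 1520.53
1520.53 cm^2


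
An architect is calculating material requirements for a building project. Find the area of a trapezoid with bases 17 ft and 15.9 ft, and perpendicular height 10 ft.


Shape: trapezoid
Parallel sides a = 17 ft, b = 15.9 ft; Height h = 10 ft
Formula: A = (a + b) * h / 2
a + b = 17 + 15.9 = 32.9
A = 32.9 * 10 / 2
A = 329 / 2
A = 164.5
164.5 ft^2


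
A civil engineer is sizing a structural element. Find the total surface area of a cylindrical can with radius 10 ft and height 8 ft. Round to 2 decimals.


Shape: closed cylinder
Radius r = 10 ft, Height h = 8 ft
Formula: SA = 2*pi*r^2 + 2*pi*r*h = 2*pi*r*(r + h)
r + h = 18
2 * r * (r + h) = 2 * 10 * 18 = 360
SA = 360 * pi
SA = 1130.97
1130.97 ft^2


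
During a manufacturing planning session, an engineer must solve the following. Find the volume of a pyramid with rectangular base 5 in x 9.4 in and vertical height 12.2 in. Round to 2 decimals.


Shape: rectangular pyramid
Base: 5 in x 9.4 in, Height h = 12.2 in
Formula: V = (1/3) * base_area * h
base_area = 5 * 9.4 = 47
base_area * h = 47 * 12.2 = 573.4
V = 573.4 / 3
V = 191.13
191.13 in^3


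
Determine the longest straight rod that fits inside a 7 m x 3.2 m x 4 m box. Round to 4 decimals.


Shape: rectangular box (space diagonal)
l = 7 m, w = 3.2 m, h = 4 m
Visualize: the diagonal of the base, then a right triangle with that diagonal and the height.
Formula: d = sqrt(l^2 + w^2 + h^2)
l^2 + w^2 + h^2 = 49 + 10.24 + 16 = 75.24
d = sqrt(75.24)
d = 8.6741
8.6741 m


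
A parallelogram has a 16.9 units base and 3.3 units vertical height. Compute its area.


Shape: parallelogram
Base b = 16.9 units, Height h = 3.3 units
Formula: A = b * h
A = 16.9 * 3.3
A = 55.77
55.77 units^2


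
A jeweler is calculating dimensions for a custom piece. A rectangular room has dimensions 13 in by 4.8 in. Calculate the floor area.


Shape: rectangle
Length l = 13 in, Width w = 4.8 in
Formula: A = l * w
A = 13 * 4.8
A = 62.4
62.4 in^2
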